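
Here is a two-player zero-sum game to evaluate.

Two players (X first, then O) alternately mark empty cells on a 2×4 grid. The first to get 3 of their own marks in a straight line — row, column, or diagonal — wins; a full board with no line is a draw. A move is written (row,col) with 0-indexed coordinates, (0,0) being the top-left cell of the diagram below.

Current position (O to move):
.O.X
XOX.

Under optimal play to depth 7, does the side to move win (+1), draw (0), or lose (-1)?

value(.O.X/XOX., O) = 0

p1 O@[.O.X/XOX.]: (0,0)[OO.X/XOX.]+0* (0,2)[.OOX/XOX.]+0 (1,3)[.O.X/XOXO]+0
p2 X@[OO.X/XOX.]: (0,2)[OOXX/XOX.]+0* (1,3)[OO.X/XOXX]-1
p3 O@[OOXX/XOX.]: (1,3)[OOXX/XOXO]+0*
p4 X@[OOXX/XOXO] terminal +0; root [.O.X/XOX.] d7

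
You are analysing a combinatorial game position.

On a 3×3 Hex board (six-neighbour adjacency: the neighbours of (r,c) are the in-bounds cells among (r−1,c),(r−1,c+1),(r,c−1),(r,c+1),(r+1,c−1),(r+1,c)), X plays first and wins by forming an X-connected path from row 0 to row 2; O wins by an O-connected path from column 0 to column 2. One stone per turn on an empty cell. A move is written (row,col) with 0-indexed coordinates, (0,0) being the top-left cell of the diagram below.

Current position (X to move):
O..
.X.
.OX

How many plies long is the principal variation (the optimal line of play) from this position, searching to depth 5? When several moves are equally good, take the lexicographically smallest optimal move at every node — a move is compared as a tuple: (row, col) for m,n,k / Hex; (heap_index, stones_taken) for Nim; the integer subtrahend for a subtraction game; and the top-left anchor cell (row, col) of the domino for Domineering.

PV length from [O../.X./.OX]: 5 plies

ply 1, X at O../.X./.OX | (0,1)=+1→OX./.X./.OX*; (0,2)=+1→O.X/.X./.OX; (1,0)=+1→O../XX./.OX; (1,2)=+1→O../.XX/.OX; (2,0)=+1→O../.X./XOX
ply 2, O at OX./.X./.OX | (0,2)=-1→OXO/.X./.OX*; (1,0)=-1→OX./OX./.OX; (1,2)=-1→OX./.XO/.OX; (2,0)=-1→OX./.X./OOX
ply 3, X at OXO/.X./.OX | (1,0)=+1→OXO/XX./.OX*; (1,2)=+1→OXO/.XX/.OX; (2,0)=+1→OXO/.X./XOX
ply 4, O at OXO/XX./.OX | (1,2)=-1→OXO/XXO/.OX*; (2,0)=-1→OXO/XX./OOX
ply 5, X at OXO/XXO/.OX | (2,0)=+1→OXO/XXO/XOX*
ply 6: OXO/XXO/XOX is terminal -1 (O); from O../.X./.OX depth 5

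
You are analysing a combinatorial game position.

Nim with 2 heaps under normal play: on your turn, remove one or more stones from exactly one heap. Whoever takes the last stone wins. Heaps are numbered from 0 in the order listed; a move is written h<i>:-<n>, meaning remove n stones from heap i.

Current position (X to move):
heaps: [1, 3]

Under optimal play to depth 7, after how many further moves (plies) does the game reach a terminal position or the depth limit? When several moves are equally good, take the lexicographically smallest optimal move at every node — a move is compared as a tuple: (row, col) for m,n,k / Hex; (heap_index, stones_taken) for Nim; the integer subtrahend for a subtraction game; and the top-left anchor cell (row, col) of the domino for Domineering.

PV length from [(1,3)]: 3 plies

ply 1, X at (1,3) | h0:-1=-1→(0,3); h1:-1=-1→(1,2); h1:-2=+1→(1,1)*; h1:-3=-1→(1,0)
ply 2, O at (1,1) | h0:-1=-1→(0,1)*; h1:-1=-1→(1,0)
ply 3, X at (0,1) | h1:-1=+1→(0,0)*
ply 4: (0,0) is terminal -1 (O); from (1,3) depth 7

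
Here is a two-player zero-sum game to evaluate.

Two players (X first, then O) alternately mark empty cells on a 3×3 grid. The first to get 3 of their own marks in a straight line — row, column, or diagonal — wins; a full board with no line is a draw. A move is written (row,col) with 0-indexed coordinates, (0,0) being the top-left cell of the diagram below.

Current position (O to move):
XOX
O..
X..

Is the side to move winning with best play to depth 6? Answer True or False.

p1 O@[XOX/O../X..]: (1,1)[XOX/OO./X..]+1* (1,2)[XOX/O.O/X..]-1 (2,1)[XOX/O../XO.]-1 (2,2)[XOX/O../X.O]-1
p2 X@[XOX/OO./X..]: (1,2)[XOX/OOX/X..]-1* (2,1)[XOX/OO./XX.]-1 (2,2)[XOX/OO./X.X]-1
p3 O@[XOX/OOX/X..]: (2,1)[XOX/OOX/XO.]+1* (2,2)[XOX/OOX/X.O]+0
p4 X@[XOX/OOX/XO.] terminal -1; root [XOX/O../X..] d6

O winning at [XOX/O../X..]: True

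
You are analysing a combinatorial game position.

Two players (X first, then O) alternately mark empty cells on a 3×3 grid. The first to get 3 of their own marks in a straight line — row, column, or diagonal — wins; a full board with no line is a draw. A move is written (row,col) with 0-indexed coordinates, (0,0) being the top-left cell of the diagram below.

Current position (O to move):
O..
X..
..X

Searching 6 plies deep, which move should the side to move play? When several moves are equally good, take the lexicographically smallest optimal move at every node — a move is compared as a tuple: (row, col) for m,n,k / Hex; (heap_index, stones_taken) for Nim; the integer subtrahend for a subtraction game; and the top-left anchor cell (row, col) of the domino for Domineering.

O's best at [O../X../..X]: (0,2)

p1 O@[O../X../..X]: (0,1)[OO./X../..X]-1 (0,2)[O.O/X../..X]+0* (1,1)[O../XO./..X]+0 (1,2)[O../X.O/..X]+0 (2,0)[O../X../O.X]-1 (2,1)[O../X../.OX]-1
p2 X@[O.O/X../..X]: (0,1)[OXO/X../..X]+0* (1,1)[O.O/XX./..X]-1 (1,2)[O.O/X.X/..X]-1 (2,0)[O.O/X../X.X]-1 (2,1)[O.O/X../.XX]-1
p3 O@[OXO/X../..X]: (1,1)[OXO/XO./..X]+0* (1,2)[OXO/X.O/..X]-1 (2,0)[OXO/X../O.X]-1 (2,1)[OXO/X../.OX]+0
p4 X@[OXO/XO./..X]: (1,2)[OXO/XOX/..X]-1 (2,0)[OXO/XO./X.X]+0* (2,1)[OXO/XO./.XX]-1
p5 O@[OXO/XO./X.X]: (1,2)[OXO/XOO/X.X]-1 (2,1)[OXO/XO./XOX]+0*
p6 X@[OXO/XO./XOX]: (1,2)[OXO/XOX/XOX]+0*
p7 O@[OXO/XOX/XOX] terminal +0; root [O../X../..X] d6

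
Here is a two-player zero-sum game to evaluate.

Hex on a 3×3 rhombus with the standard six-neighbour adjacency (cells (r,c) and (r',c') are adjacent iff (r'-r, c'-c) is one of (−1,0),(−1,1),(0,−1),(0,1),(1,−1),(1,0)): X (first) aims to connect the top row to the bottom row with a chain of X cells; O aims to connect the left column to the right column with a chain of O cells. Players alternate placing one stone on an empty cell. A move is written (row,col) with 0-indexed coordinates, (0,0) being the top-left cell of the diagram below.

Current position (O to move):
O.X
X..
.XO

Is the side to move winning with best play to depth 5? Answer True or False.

[O.X/X../.XO] O move#1: (0,1):-1/OOX/X../.XO*, (1,1):-1/O.X/XO./.XO, (1,2):-1/O.X/X.O/.XO, (2,0):-1/O.X/X../OXO
[OOX/X../.XO] X move#2: (1,1):+1/OOX/XX./.XO*, (1,2):+1/OOX/X.X/.XO, (2,0):+1/OOX/X../XXO
[OOX/XX./.XO] end (terminal -1, O#3); searched O.X/X../.XO to 5

O winning at [O.X/X../.XO]: False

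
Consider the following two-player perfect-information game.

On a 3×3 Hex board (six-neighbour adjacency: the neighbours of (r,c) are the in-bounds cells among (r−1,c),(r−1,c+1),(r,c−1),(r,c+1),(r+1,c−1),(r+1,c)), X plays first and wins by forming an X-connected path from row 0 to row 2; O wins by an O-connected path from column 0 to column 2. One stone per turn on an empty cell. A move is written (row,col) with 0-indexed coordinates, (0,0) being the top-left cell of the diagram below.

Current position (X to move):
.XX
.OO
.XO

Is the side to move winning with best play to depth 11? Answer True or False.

ply 1, X at .XX/.OO/.XO | (0,0)=-1→XXX/.OO/.XO*; (1,0)=-1→.XX/XOO/.XO; (2,0)=-1→.XX/.OO/XXO
ply 2, O at XXX/.OO/.XO | (1,0)=+1→XXX/OOO/.XO*; (2,0)=+1→XXX/.OO/OXO
ply 3: XXX/OOO/.XO is terminal -1 (X); from .XX/.OO/.XO depth 11

X winning at [.XX/.OO/.XO]: False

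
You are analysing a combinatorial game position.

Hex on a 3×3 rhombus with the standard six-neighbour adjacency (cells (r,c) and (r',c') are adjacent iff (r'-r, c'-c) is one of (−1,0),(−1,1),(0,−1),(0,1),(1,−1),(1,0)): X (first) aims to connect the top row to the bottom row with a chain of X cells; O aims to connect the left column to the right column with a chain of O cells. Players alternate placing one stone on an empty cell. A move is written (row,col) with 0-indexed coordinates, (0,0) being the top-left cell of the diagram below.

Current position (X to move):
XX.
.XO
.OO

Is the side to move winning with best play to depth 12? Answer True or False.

[XX./.XO/.OO] X move#1: (0,2):-1/XXX/.XO/.OO, (1,0):-1/XX./XXO/.OO, (2,0):+1/XX./.XO/XOO*
[XX./.XO/XOO] end (terminal -1, O#2); searched XX./.XO/.OO to 12

X winning at [XX./.XO/.OO]: True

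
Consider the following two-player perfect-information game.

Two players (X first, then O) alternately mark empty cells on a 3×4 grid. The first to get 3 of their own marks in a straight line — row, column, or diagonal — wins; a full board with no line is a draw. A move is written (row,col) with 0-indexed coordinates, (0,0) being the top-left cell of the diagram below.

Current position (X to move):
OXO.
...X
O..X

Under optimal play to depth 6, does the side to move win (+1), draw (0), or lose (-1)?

ply 1, X at OXO./...X/O..X | (0,3)=+1→OXOX/...X/O..X*; (1,0)=-1→OXO./X..X/O..X; (1,1)=-1→OXO./.X.X/O..X; (1,2)=+1→OXO./..XX/O..X; (2,1)=-1→OXO./...X/OX.X; (2,2)=-1→OXO./...X/O.XX
ply 2: OXOX/...X/O..X is terminal -1 (O); from OXO./...X/O..X depth 6

value(OXO./...X/O..X, X) = +1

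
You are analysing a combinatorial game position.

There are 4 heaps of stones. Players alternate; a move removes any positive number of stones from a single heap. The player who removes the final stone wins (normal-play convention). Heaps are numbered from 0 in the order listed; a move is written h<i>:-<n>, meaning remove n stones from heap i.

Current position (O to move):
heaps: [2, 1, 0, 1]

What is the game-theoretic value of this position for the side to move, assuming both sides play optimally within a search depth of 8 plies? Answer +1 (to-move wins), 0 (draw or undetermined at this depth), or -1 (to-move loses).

ply 1, O at (2,1,0,1) | h0:-1=-1→(1,1,0,1); h0:-2=+1→(0,1,0,1)*; h1:-1=-1→(2,0,0,1); h3:-1=-1→(2,1,0,0)
ply 2, X at (0,1,0,1) | h1:-1=-1→(0,0,0,1)*; h3:-1=-1→(0,1,0,0)
ply 3, O at (0,0,0,1) | h3:-1=+1→(0,0,0,0)*
ply 4: (0,0,0,0) is terminal -1 (X); from (2,1,0,1) depth 8

value((2,1,0,1), O) = +1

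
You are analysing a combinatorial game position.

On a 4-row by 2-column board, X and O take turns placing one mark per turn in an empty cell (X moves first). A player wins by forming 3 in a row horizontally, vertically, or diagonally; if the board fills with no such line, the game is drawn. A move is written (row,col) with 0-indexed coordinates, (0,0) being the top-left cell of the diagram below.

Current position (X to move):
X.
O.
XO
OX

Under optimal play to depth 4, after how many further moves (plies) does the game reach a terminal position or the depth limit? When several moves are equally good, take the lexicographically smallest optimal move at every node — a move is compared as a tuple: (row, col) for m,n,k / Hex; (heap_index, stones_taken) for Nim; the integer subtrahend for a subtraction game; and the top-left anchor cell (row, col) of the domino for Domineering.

PV length from [X./O./XO/OX]: 2 plies

p1 X@[X./O./XO/OX]: (0,1)[XX/O./XO/OX]+0* (1,1)[X./OX/XO/OX]+0
p2 O@[XX/O./XO/OX]: (1,1)[XX/OO/XO/OX]+0*
p3 X@[XX/OO/XO/OX] terminal +0; root [X./O./XO/OX] d4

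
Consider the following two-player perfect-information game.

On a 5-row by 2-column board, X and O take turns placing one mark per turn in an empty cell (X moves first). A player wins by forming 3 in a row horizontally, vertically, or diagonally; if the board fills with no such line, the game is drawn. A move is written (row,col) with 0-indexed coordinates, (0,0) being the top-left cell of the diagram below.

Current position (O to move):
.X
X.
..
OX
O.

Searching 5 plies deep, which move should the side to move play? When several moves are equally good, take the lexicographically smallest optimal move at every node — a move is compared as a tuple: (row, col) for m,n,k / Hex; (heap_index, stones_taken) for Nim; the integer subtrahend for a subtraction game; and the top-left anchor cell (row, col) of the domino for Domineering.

O's best at [.X/X./../OX/O.]: (2,0)

ply 1, O at .X/X./../OX/O. | (0,0)=+0→OX/X./../OX/O.; (1,1)=+0→.X/XO/../OX/O.; (2,0)=+1→.X/X./O./OX/O.*; (2,1)=+0→.X/X./.O/OX/O.; (4,1)=+0→.X/X./../OX/OO
ply 2: .X/X./O./OX/O. is terminal -1 (X); from .X/X./../OX/O. depth 5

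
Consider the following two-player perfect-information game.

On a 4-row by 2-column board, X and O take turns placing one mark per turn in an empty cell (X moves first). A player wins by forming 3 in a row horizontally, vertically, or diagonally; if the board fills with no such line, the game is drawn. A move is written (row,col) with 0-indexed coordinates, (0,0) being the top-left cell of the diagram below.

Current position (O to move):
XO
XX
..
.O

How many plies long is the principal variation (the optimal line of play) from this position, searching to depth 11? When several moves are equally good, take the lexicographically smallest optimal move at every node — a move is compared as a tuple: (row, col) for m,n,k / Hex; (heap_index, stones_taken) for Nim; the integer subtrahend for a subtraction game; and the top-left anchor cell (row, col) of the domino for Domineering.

PV length from [XO/XX/../.O]: 3 plies

ply 1, O at XO/XX/../.O | (2,0)=+0→XO/XX/O./.O*; (2,1)=-1→XO/XX/.O/.O; (3,0)=-1→XO/XX/../OO
ply 2, X at XO/XX/O./.O | (2,1)=+0→XO/XX/OX/.O*; (3,0)=+0→XO/XX/O./XO
ply 3, O at XO/XX/OX/.O | (3,0)=+0→XO/XX/OX/OO*
ply 4: XO/XX/OX/OO is terminal +0 (X); from XO/XX/../.O depth 11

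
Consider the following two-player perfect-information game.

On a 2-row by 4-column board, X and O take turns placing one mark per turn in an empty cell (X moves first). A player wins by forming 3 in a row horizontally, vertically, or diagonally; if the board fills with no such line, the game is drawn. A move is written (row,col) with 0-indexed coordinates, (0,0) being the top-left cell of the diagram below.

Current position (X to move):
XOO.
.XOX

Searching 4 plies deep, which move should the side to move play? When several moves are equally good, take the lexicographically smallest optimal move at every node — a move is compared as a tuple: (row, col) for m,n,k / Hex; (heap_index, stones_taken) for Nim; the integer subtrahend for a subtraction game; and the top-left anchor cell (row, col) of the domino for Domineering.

X's best at [XOO./.XOX]: (0,3)

p1 X@[XOO./.XOX]: (0,3)[XOOX/.XOX]+0* (1,0)[XOO./XXOX]-1
p2 O@[XOOX/.XOX]: (1,0)[XOOX/OXOX]+0*
p3 X@[XOOX/OXOX] terminal +0; root [XOO./.XOX] d4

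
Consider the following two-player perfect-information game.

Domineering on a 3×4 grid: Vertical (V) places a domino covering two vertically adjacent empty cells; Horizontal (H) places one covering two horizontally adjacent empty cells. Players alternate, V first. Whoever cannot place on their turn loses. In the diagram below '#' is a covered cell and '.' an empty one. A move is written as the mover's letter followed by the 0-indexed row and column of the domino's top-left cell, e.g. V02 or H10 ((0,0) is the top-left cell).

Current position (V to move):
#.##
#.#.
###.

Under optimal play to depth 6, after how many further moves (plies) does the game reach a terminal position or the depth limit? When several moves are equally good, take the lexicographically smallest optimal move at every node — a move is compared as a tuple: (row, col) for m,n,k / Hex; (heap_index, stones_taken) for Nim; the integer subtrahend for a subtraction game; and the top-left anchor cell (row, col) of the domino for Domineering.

p1 V@[#.##/#.#./###.]: V01[####/###./###.]+1* V13[#.##/#.##/####]+1
p2 H@[####/###./###.] terminal -1; root [#.##/#.#./###.] d6

PV length from [#.##/#.#./###.]: 1 ply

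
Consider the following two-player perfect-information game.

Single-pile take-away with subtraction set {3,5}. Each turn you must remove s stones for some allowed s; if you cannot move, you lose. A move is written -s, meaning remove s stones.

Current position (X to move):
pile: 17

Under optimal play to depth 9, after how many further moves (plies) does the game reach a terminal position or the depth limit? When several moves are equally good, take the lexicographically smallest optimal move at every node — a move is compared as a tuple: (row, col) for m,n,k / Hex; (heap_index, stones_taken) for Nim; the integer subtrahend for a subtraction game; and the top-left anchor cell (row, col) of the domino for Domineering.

ply 1, X at 17 | -3=-1→14*; -5=-1→12
ply 2, O at 14 | -3=-1→11; -5=+1→9*
ply 3, X at 9 | -3=-1→6*; -5=-1→4
ply 4, O at 6 | -3=-1→3; -5=+1→1*
ply 5: 1 is terminal -1 (X); from 17 depth 9

PV length from [17]: 4 plies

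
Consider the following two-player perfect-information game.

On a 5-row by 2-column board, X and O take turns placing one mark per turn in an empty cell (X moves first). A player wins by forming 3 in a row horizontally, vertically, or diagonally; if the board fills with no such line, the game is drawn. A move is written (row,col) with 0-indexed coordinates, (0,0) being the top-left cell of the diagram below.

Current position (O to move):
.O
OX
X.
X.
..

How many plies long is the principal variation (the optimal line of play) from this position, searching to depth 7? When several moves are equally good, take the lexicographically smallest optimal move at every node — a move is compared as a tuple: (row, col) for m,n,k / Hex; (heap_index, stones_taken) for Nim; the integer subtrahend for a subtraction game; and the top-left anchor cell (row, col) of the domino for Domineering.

PV length from [.O/OX/X./X./..]: 5 plies

ply 1, O at .O/OX/X./X./.. | (0,0)=-1→OO/OX/X./X./..; (2,1)=-1→.O/OX/XO/X./..; (3,1)=-1→.O/OX/X./XO/..; (4,0)=+0→.O/OX/X./X./O.*; (4,1)=-1→.O/OX/X./X./.O
ply 2, X at .O/OX/X./X./O. | (0,0)=+0→XO/OX/X./X./O.*; (2,1)=+0→.O/OX/XX/X./O.; (3,1)=+0→.O/OX/X./XX/O.; (4,1)=+0→.O/OX/X./X./OX
ply 3, O at XO/OX/X./X./O. | (2,1)=+0→XO/OX/XO/X./O.*; (3,1)=+0→XO/OX/X./XO/O.; (4,1)=+0→XO/OX/X./X./OO
ply 4, X at XO/OX/XO/X./O. | (3,1)=+0→XO/OX/XO/XX/O.*; (4,1)=+0→XO/OX/XO/X./OX
ply 5, O at XO/OX/XO/XX/O. | (4,1)=+0→XO/OX/XO/XX/OO*
ply 6: XO/OX/XO/XX/OO is terminal +0 (X); from .O/OX/X./X./.. depth 7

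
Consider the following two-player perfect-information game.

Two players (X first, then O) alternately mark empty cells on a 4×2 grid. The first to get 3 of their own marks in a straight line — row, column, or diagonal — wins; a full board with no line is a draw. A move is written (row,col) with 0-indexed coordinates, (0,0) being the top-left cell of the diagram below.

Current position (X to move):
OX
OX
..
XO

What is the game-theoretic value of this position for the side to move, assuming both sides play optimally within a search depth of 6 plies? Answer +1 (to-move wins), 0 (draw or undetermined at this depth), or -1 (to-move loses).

ply 1, X at OX/OX/../XO | (2,0)=+0→OX/OX/X./XO; (2,1)=+1→OX/OX/.X/XO*
ply 2: OX/OX/.X/XO is terminal -1 (O); from OX/OX/../XO depth 6

value(OX/OX/../XO, X) = +1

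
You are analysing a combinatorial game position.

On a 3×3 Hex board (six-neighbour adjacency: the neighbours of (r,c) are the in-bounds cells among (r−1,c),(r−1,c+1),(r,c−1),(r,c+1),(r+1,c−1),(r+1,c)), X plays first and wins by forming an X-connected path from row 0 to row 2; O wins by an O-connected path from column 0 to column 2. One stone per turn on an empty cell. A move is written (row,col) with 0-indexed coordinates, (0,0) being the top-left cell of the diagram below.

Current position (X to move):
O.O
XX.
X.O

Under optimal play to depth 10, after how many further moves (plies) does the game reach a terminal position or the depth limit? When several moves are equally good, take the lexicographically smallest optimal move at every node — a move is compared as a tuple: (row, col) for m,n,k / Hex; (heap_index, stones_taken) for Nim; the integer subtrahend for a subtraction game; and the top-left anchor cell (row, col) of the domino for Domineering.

PV length from [O.O/XX./X.O]: 1 ply

p1 X@[O.O/XX./X.O]: (0,1)[OXO/XX./X.O]+1* (1,2)[O.O/XXX/X.O]-1 (2,1)[O.O/XX./XXO]-1
p2 O@[OXO/XX./X.O] terminal -1; root [O.O/XX./X.O] d10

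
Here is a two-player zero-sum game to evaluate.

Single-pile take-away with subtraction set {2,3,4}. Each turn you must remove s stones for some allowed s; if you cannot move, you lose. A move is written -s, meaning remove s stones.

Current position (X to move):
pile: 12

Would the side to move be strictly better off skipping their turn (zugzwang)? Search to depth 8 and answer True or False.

zugzwang(12, X) = True

ply 1, X at 12 | -2=-1→10*; -3=-1→9; -4=-1→8
ply 2, O at 10 | -2=-1→8; -3=+1→7*; -4=+1→6
ply 3, X at 7 | -2=-1→5*; -3=-1→4; -4=-1→3
ply 4, O at 5 | -2=-1→3; -3=-1→2; -4=+1→1*
ply 5: 1 is terminal -1 (X); from 12 depth 8
pass branch (O moves first from the same position):
  | ply 1, O at 12 | -2=-1→10*; -3=-1→9; -4=-1→8
  | ply 2, X at 10 | -2=-1→8; -3=+1→7*; -4=+1→6
  | ply 3, O at 7 | -2=-1→5*; -3=-1→4; -4=-1→3
  | ply 4, X at 5 | -2=-1→3; -3=-1→2; -4=+1→1*
  | ply 5: 1 is terminal -1 (O); from 12 depth 8
X moving scores -1; X passing scores +1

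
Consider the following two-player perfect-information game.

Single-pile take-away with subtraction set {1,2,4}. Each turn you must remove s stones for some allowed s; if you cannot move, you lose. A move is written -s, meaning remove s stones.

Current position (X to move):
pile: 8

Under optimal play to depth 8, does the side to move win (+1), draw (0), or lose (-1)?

value(8, X) = +1

[8] X move#1: -1:-1/7, -2:+1/6*, -4:-1/4
[6] O move#2: -1:-1/5*, -2:-1/4, -4:-1/2
[5] X move#3: -1:-1/4, -2:+1/3*, -4:-1/1
[3] O move#4: -1:-1/2*, -2:-1/1
[2] X move#5: -1:-1/1, -2:+1/0*
[0] end (terminal -1, O#6); searched 8 to 8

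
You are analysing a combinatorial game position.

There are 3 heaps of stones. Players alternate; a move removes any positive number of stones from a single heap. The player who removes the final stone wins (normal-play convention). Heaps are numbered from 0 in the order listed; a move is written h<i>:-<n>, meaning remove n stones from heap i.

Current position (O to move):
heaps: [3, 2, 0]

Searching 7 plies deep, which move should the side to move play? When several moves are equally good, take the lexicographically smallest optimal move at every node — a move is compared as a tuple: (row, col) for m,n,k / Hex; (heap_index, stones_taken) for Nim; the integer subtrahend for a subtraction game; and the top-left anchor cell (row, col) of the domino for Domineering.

[(3,2,0)] O move#1: h0:-1:+1/(2,2,0)*, h0:-2:-1/(1,2,0), h0:-3:-1/(0,2,0), h1:-1:-1/(3,1,0), h1:-2:-1/(3,0,0)
[(2,2,0)] X move#2: h0:-1:-1/(1,2,0)*, h0:-2:-1/(0,2,0), h1:-1:-1/(2,1,0), h1:-2:-1/(2,0,0)
[(1,2,0)] O move#3: h0:-1:-1/(0,2,0), h1:-1:+1/(1,1,0)*, h1:-2:-1/(1,0,0)
[(1,1,0)] X move#4: h0:-1:-1/(0,1,0)*, h1:-1:-1/(1,0,0)
[(0,1,0)] O move#5: h1:-1:+1/(0,0,0)*
[(0,0,0)] end (terminal -1, X#6); searched (3,2,0) to 7

O's best at [(3,2,0)]: h0:-1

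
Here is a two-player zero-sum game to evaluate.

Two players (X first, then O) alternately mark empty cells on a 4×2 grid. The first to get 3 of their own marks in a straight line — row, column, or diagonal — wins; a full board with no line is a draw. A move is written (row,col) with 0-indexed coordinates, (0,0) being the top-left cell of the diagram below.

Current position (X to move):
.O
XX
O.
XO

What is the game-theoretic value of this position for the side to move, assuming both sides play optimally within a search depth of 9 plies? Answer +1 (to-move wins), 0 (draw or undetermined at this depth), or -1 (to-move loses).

value(.O/XX/O./XO, X) = 0

ply 1, X at .O/XX/O./XO | (0,0)=+0→XO/XX/O./XO*; (2,1)=+0→.O/XX/OX/XO
ply 2, O at XO/XX/O./XO | (2,1)=+0→XO/XX/OO/XO*
ply 3: XO/XX/OO/XO is terminal +0 (X); from .O/XX/O./XO depth 9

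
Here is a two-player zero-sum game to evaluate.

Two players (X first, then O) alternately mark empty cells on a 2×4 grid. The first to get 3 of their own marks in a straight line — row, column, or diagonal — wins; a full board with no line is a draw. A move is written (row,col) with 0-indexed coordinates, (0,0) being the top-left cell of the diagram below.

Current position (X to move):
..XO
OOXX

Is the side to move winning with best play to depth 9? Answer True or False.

X winning at [..XO/OOXX]: False

[..XO/OOXX] X move#1: (0,0):+0/X.XO/OOXX*, (0,1):+0/.XXO/OOXX
[X.XO/OOXX] O move#2: (0,1):+0/XOXO/OOXX*
[XOXO/OOXX] end (terminal +0, X#3); searched ..XO/OOXX to 9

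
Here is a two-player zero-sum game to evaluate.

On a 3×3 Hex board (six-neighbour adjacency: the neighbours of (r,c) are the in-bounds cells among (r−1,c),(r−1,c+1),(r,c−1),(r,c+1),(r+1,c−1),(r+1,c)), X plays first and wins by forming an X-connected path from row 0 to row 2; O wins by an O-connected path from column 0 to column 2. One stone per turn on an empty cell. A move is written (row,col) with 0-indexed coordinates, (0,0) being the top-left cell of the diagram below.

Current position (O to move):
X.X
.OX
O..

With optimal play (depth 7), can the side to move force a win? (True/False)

O winning at [X.X/.OX/O..]: False

[X.X/.OX/O..] O move#1: (0,1):-1/XOX/.OX/O..*, (1,0):-1/X.X/OOX/O.., (2,1):-1/X.X/.OX/OO., (2,2):-1/X.X/.OX/O.O
[XOX/.OX/O..] X move#2: (1,0):+1/XOX/XOX/O..*, (2,1):+1/XOX/.OX/OX., (2,2):+1/XOX/.OX/O.X
[XOX/XOX/O..] O move#3: (2,1):-1/XOX/XOX/OO.*, (2,2):-1/XOX/XOX/O.O
[XOX/XOX/OO.] X move#4: (2,2):+1/XOX/XOX/OOX*
[XOX/XOX/OOX] end (terminal -1, O#5); searched X.X/.OX/O.. to 7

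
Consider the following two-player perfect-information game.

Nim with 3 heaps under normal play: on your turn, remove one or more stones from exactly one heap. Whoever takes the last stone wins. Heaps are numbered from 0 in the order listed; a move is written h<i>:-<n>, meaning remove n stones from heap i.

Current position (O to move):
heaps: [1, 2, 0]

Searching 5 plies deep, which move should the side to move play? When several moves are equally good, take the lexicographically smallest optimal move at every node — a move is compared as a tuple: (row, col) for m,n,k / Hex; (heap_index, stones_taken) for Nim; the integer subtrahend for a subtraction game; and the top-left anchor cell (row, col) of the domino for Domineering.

O's best at [(1,2,0)]: h1:-1

ply 1, O at (1,2,0) | h0:-1=-1→(0,2,0); h1:-1=+1→(1,1,0)*; h1:-2=-1→(1,0,0)
ply 2, X at (1,1,0) | h0:-1=-1→(0,1,0)*; h1:-1=-1→(1,0,0)
ply 3, O at (0,1,0) | h1:-1=+1→(0,0,0)*
ply 4: (0,0,0) is terminal -1 (X); from (1,2,0) depth 5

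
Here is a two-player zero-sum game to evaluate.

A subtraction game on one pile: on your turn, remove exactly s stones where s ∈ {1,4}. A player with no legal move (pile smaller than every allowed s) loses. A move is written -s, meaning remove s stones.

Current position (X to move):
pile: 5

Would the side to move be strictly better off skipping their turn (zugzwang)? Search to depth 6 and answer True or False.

ply 1, X at 5 | -1=-1→4*; -4=-1→1
ply 2, O at 4 | -1=-1→3; -4=+1→0*
ply 3: 0 is terminal -1 (X); from 5 depth 6
if X skipped the turn, O would face:
~ ply 1, O at 5 | -1=-1→4*; -4=-1→1
~ ply 2, X at 4 | -1=-1→3; -4=+1→0*
~ ply 3: 0 is terminal -1 (O); from 5 depth 6
compare (X): move=-1 vs pass=+1

zugzwang(5, X) = True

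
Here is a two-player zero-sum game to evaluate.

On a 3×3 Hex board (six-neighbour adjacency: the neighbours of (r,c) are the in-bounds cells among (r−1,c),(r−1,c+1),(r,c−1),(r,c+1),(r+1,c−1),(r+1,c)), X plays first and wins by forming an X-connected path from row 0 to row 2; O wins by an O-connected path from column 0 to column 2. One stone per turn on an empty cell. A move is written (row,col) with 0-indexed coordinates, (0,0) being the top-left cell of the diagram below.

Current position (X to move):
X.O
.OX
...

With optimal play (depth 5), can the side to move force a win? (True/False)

p1 X@[X.O/.OX/...]: (0,1)[XXO/.OX/...]-1* (1,0)[X.O/XOX/...]-1 (2,0)[X.O/.OX/X..]-1 (2,1)[X.O/.OX/.X.]-1 (2,2)[X.O/.OX/..X]-1
p2 O@[XXO/.OX/...]: (1,0)[XXO/OOX/...]+1* (2,0)[XXO/.OX/O..]+1 (2,1)[XXO/.OX/.O.]+1 (2,2)[XXO/.OX/..O]+1
p3 X@[XXO/OOX/...] terminal -1; root [X.O/.OX/...] d5

X winning at [X.O/.OX/...]: False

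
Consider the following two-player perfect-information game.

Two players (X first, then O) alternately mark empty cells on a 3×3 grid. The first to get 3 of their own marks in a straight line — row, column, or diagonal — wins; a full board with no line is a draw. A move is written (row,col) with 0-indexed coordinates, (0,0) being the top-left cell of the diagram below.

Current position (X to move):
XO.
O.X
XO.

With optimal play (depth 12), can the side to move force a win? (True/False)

X winning at [XO./O.X/XO.]: True

[XO./O.X/XO.] X move#1: (0,2):-1/XOX/O.X/XO., (1,1):+1/XO./OXX/XO.*, (2,2):-1/XO./O.X/XOX
[XO./OXX/XO.] O move#2: (0,2):-1/XOO/OXX/XO.*, (2,2):-1/XO./OXX/XOO
[XOO/OXX/XO.] X move#3: (2,2):+1/XOO/OXX/XOX*
[XOO/OXX/XOX] end (terminal -1, O#4); searched XO./O.X/XO. to 12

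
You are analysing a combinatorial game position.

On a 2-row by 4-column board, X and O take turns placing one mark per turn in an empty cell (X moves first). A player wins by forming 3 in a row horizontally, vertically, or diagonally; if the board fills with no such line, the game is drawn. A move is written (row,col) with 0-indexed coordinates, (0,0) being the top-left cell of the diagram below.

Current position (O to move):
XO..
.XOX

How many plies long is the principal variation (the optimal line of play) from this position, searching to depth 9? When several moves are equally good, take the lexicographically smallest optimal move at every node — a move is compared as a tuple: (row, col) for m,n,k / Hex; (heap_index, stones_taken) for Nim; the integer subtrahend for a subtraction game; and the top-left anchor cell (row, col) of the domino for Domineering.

PV length from [XO../.XOX]: 3 plies

p1 O@[XO../.XOX]: (0,2)[XOO./.XOX]+0* (0,3)[XO.O/.XOX]+0 (1,0)[XO../OXOX]+0
p2 X@[XOO./.XOX]: (0,3)[XOOX/.XOX]+0* (1,0)[XOO./XXOX]-1
p3 O@[XOOX/.XOX]: (1,0)[XOOX/OXOX]+0*
p4 X@[XOOX/OXOX] terminal +0; root [XO../.XOX] d9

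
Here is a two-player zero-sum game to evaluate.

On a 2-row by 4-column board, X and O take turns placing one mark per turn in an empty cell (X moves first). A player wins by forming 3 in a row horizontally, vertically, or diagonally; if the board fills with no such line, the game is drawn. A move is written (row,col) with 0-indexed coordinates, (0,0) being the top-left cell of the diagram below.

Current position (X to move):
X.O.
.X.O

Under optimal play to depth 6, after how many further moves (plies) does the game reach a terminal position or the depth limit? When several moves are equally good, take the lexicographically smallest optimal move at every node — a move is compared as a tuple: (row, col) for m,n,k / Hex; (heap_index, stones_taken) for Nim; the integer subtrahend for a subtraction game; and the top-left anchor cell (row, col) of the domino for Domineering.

[X.O./.X.O] X move#1: (0,1):+0/XXO./.X.O*, (0,3):+0/X.OX/.X.O, (1,0):+0/X.O./XX.O, (1,2):+0/X.O./.XXO
[XXO./.X.O] O move#2: (0,3):+0/XXOO/.X.O*, (1,0):+0/XXO./OX.O, (1,2):+0/XXO./.XOO
[XXOO/.X.O] X move#3: (1,0):+0/XXOO/XX.O*, (1,2):+0/XXOO/.XXO
[XXOO/XX.O] O move#4: (1,2):+0/XXOO/XXOO*
[XXOO/XXOO] end (terminal +0, X#5); searched X.O./.X.O to 6

PV length from [X.O./.X.O]: 4 plies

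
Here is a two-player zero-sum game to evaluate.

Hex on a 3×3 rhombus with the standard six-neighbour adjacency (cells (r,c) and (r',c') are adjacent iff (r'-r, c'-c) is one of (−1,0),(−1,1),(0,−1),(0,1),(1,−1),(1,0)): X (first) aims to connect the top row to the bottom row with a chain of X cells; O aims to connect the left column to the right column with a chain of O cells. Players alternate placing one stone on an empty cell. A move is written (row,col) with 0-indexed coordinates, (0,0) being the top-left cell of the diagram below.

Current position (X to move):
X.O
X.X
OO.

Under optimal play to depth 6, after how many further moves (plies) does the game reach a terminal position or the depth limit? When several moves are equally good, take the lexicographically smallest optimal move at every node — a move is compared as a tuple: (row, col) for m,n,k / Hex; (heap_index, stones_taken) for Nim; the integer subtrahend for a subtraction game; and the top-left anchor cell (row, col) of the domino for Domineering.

PV length from [X.O/X.X/OO.]: 2 plies

[X.O/X.X/OO.] X move#1: (0,1):-1/XXO/X.X/OO.*, (1,1):-1/X.O/XXX/OO., (2,2):-1/X.O/X.X/OOX
[XXO/X.X/OO.] O move#2: (1,1):+1/XXO/XOX/OO.*, (2,2):+1/XXO/X.X/OOO
[XXO/XOX/OO.] end (terminal -1, X#3); searched X.O/X.X/OO. to 6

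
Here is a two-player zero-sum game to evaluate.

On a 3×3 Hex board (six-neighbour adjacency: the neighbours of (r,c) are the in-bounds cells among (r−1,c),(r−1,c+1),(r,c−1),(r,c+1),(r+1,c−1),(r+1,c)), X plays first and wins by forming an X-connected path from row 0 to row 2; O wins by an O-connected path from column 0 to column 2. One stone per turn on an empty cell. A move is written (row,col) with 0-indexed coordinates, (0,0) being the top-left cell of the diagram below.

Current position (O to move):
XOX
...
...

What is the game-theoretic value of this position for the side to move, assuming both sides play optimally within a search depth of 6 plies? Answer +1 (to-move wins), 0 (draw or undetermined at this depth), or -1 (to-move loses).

[XOX/.../...] O move#1: (1,0):-1/XOX/O../...*, (1,1):-1/XOX/.O./..., (1,2):-1/XOX/..O/..., (2,0):-1/XOX/.../O.., (2,1):-1/XOX/.../.O., (2,2):-1/XOX/.../..O
[XOX/O../...] X move#2: (1,1):+1/XOX/OX./...*, (1,2):+1/XOX/O.X/..., (2,0):+1/XOX/O../X.., (2,1):+1/XOX/O../.X., (2,2):+1/XOX/O../..X
[XOX/OX./...] O move#3: (1,2):-1/XOX/OXO/...*, (2,0):-1/XOX/OX./O.., (2,1):-1/XOX/OX./.O., (2,2):-1/XOX/OX./..O
[XOX/OXO/...] X move#4: (2,0):+1/XOX/OXO/X..*, (2,1):+1/XOX/OXO/.X., (2,2):+1/XOX/OXO/..X
[XOX/OXO/X..] end (terminal -1, O#5); searched XOX/.../... to 6

value(XOX/.../..., O) = -1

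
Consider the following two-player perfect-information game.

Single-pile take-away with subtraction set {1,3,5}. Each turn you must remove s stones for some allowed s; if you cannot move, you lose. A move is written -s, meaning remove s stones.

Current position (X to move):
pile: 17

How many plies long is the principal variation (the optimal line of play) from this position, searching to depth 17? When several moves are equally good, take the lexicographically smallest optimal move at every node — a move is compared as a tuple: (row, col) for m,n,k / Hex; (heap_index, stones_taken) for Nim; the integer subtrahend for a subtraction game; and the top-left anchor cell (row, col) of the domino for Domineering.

p1 X@[17]: -1[16]+1* -3[14]+1 -5[12]+1
p2 O@[16]: -1[15]-1* -3[13]-1 -5[11]-1
p3 X@[15]: -1[14]+1* -3[12]+1 -5[10]+1
p4 O@[14]: -1[13]-1* -3[11]-1 -5[9]-1
p5 X@[13]: -1[12]+1* -3[10]+1 -5[8]+1
p6 O@[12]: -1[11]-1* -3[9]-1 -5[7]-1
p7 X@[11]: -1[10]+1* -3[8]+1 -5[6]+1
p8 O@[10]: -1[9]-1* -3[7]-1 -5[5]-1
p9 X@[9]: -1[8]+1* -3[6]+1 -5[4]+1
p10 O@[8]: -1[7]-1* -3[5]-1 -5[3]-1
p11 X@[7]: -1[6]+1* -3[4]+1 -5[2]+1
p12 O@[6]: -1[5]-1* -3[3]-1 -5[1]-1
p13 X@[5]: -1[4]+1* -3[2]+1 -5[0]+1
p14 O@[4]: -1[3]-1* -3[1]-1
p15 X@[3]: -1[2]+1* -3[0]+1
p16 O@[2]: -1[1]-1*
p17 X@[1]: -1[0]+1*
p18 O@[0] terminal -1; root [17] d17

PV length from [17]: 17 plies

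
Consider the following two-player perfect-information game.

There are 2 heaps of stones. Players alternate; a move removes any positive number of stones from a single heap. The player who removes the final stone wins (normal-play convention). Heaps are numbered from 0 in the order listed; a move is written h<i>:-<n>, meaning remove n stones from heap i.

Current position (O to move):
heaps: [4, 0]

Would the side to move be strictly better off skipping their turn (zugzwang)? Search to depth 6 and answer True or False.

zugzwang((4,0), O) = False

[(4,0)] O move#1: h0:-1:-1/(3,0), h0:-2:-1/(2,0), h0:-3:-1/(1,0), h0:-4:+1/(0,0)*
[(0,0)] end (terminal -1, X#2); searched (4,0) to 6
if O skipped the turn, X would face:
~ [(4,0)] X move#1: h0:-1:-1/(3,0), h0:-2:-1/(2,0), h0:-3:-1/(1,0), h0:-4:+1/(0,0)*
~ [(0,0)] end (terminal -1, O#2); searched (4,0) to 6
compare (O): move=+1 vs pass=-1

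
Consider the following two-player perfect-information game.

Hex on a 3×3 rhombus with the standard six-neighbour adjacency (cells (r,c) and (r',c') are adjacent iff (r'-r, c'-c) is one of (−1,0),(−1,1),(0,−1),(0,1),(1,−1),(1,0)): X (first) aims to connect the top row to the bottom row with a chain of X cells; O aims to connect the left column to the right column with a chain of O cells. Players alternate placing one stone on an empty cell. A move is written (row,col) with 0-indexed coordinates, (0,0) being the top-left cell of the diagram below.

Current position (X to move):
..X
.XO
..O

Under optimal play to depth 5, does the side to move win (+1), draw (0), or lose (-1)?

p1 X@[..X/.XO/..O]: (0,0)[X.X/.XO/..O]+1* (0,1)[.XX/.XO/..O]+1 (1,0)[..X/XXO/..O]+1 (2,0)[..X/.XO/X.O]+1 (2,1)[..X/.XO/.XO]+1
p2 O@[X.X/.XO/..O]: (0,1)[XOX/.XO/..O]-1* (1,0)[X.X/OXO/..O]-1 (2,0)[X.X/.XO/O.O]-1 (2,1)[X.X/.XO/.OO]-1
p3 X@[XOX/.XO/..O]: (1,0)[XOX/XXO/..O]+1* (2,0)[XOX/.XO/X.O]+1 (2,1)[XOX/.XO/.XO]+1
p4 O@[XOX/XXO/..O]: (2,0)[XOX/XXO/O.O]-1* (2,1)[XOX/XXO/.OO]-1
p5 X@[XOX/XXO/O.O]: (2,1)[XOX/XXO/OXO]+1*
p6 O@[XOX/XXO/OXO] terminal -1; root [..X/.XO/..O] d5

value(..X/.XO/..O, X) = +1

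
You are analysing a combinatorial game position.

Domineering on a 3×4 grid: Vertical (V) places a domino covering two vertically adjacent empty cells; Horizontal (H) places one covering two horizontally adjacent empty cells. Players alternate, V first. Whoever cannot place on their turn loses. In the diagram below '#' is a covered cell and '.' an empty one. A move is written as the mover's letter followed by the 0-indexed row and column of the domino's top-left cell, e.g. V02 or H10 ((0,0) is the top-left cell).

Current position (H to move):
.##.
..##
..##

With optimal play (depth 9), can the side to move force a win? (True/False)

[.##./..##/..##] H move#1: H10:+1/.##./####/..##*, H20:-1/.##./..##/####
[.##./####/..##] end (terminal -1, V#2); searched .##./..##/..## to 9

H winning at [.##./..##/..##]: True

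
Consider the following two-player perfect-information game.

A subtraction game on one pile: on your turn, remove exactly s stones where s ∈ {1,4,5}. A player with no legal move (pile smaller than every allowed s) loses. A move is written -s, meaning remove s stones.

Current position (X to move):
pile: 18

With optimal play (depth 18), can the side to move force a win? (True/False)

X winning at [18]: False

ply 1, X at 18 | -1=-1→17*; -4=-1→14; -5=-1→13
ply 2, O at 17 | -1=+1→16*; -4=-1→13; -5=-1→12
ply 3, X at 16 | -1=-1→15*; -4=-1→12; -5=-1→11
ply 4, O at 15 | -1=-1→14; -4=-1→11; -5=+1→10*
ply 5, X at 10 | -1=-1→9*; -4=-1→6; -5=-1→5
ply 6, O at 9 | -1=+1→8*; -4=-1→5; -5=-1→4
ply 7, X at 8 | -1=-1→7*; -4=-1→4; -5=-1→3
ply 8, O at 7 | -1=-1→6; -4=-1→3; -5=+1→2*
ply 9, X at 2 | -1=-1→1*
ply 10, O at 1 | -1=+1→0*
ply 11: 0 is terminal -1 (X); from 18 depth 18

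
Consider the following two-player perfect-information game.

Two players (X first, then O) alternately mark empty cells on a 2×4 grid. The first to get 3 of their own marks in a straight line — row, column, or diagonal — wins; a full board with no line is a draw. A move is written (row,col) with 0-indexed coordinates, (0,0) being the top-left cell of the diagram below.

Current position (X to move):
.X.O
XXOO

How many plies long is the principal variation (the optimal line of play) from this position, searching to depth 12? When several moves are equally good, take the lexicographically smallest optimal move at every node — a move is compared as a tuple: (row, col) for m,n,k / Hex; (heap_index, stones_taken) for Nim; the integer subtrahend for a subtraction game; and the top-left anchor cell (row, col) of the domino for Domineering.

p1 X@[.X.O/XXOO]: (0,0)[XX.O/XXOO]+0* (0,2)[.XXO/XXOO]+0
p2 O@[XX.O/XXOO]: (0,2)[XXOO/XXOO]+0*
p3 X@[XXOO/XXOO] terminal +0; root [.X.O/XXOO] d12

PV length from [.X.O/XXOO]: 2 plies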